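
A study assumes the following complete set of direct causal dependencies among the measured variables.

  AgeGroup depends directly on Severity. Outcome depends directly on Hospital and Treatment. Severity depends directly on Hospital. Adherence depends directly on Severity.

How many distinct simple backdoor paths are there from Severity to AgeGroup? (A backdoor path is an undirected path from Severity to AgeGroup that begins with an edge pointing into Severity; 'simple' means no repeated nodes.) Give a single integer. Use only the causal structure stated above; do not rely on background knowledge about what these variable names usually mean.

A backdoor path from Severity to AgeGroup is any simple undirected path whose first edge points into Severity (i.e. leaves Severity via a parent).
Parents of Severity: {Hospital}.
No simple path from any parent of Severity reaches AgeGroup without revisiting Severity, so there are no backdoor paths.

0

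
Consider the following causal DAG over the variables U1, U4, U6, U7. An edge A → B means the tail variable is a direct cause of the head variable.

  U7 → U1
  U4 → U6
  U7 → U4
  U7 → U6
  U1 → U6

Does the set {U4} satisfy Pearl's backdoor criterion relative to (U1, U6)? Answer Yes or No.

No

Backdoor paths from U1 to U6 (paths whose first edge points into U1):
  P1: U1 <- U7 -> U4 -> U6
  P2: U1 <- U7 -> U6
Condition 1 (no descendant of U1 in the set): holds — descendants of U1 are {U6}; none are in {U4}.
Condition 2 (every backdoor path blocked by {U4}):
  P1: blocked at chain node U4 ∈ conditioning set.
  P2: open — no interior node is in the conditioning set.
{U4} does not satisfy the backdoor criterion.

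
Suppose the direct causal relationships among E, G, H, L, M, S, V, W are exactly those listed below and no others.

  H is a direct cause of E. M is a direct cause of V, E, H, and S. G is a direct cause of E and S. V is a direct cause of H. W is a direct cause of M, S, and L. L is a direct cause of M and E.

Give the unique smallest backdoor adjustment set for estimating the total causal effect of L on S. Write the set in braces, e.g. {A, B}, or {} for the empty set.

{W}

Variables eligible for adjustment (non-descendants of L, excluding L and S): {G, W}.
Backdoor paths from L to S:
  P1: L <- W -> M -> V -> H -> E <- G -> S
  P2: L <- W -> M -> H -> E <- G -> S
  P3: L <- W -> M -> E <- G -> S
  P4: L <- W -> M -> S
  P5: L <- W -> S
The empty set is not sufficient: P4 (L <- W -> M -> S) has no collider blocking it and no conditioned non-collider, so it is open.
Try {W}:
  P1: blocked at fork node W ∈ conditioning set.
  P2: blocked at fork node W ∈ conditioning set.
  P3: blocked at fork node W ∈ conditioning set.
  P4: blocked at fork node W ∈ conditioning set.
  P5: blocked at fork node W ∈ conditioning set.
{W} contains no descendant of L and blocks every backdoor path.
No other singleton works — e.g. {G} leaves P4 open — so {W} is the unique smallest valid adjustment set.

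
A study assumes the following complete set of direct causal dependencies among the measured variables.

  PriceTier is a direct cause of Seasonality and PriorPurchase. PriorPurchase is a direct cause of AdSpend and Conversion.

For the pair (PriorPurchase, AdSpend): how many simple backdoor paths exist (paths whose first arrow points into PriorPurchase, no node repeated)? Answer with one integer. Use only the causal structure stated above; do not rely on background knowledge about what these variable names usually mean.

0

A backdoor path from PriorPurchase to AdSpend is any simple undirected path whose first edge points into PriorPurchase (i.e. leaves PriorPurchase via a parent).
Parents of PriorPurchase: {PriceTier}.
No simple path from any parent of PriorPurchase reaches AdSpend without revisiting PriorPurchase, so there are no backdoor paths.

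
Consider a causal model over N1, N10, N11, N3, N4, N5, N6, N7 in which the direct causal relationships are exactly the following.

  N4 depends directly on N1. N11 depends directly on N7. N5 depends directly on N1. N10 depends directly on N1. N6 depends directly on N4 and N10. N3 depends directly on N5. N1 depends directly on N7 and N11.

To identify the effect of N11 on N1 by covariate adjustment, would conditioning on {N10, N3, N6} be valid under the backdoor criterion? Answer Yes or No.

No

Backdoor paths from N11 to N1 (paths whose first edge points into N11):
  P1: N11 <- N7 -> N1
Condition 1 (no descendant of N11 in the set): FAILS — N10, N3, and N6 are descendants of N11.
Condition 2 (every backdoor path blocked by {N10, N3, N6}):
  P1: open — no interior node is in the conditioning set.
{N10, N3, N6} does not satisfy the backdoor criterion.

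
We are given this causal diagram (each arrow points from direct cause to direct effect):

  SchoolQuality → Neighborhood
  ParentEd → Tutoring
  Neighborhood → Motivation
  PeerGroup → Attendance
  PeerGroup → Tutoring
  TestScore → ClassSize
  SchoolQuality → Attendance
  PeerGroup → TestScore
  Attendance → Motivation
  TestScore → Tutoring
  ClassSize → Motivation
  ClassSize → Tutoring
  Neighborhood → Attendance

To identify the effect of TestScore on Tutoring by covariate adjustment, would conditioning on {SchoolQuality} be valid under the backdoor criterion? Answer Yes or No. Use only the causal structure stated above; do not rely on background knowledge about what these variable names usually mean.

No

Backdoor paths from TestScore to Tutoring (paths whose first edge points into TestScore):
  P1: TestScore <- PeerGroup -> Attendance <- SchoolQuality -> Neighborhood -> Motivation <- ClassSize -> Tutoring
  P2: TestScore <- PeerGroup -> Attendance <- Neighborhood -> Motivation <- ClassSize -> Tutoring
  P3: TestScore <- PeerGroup -> Attendance -> Motivation <- ClassSize -> Tutoring
  P4: TestScore <- PeerGroup -> Tutoring
Condition 1 (no descendant of TestScore in the set): holds — descendants of TestScore are {ClassSize, Motivation, Tutoring}; none are in {SchoolQuality}.
Condition 2 (every backdoor path blocked by {SchoolQuality}):
  P1: blocked at collider Attendance (neither it nor any descendant is in the conditioning set).
  P2: blocked at collider Attendance (neither it nor any descendant is in the conditioning set).
  P3: blocked at collider Motivation (neither it nor any descendant is in the conditioning set).
  P4: open — no interior node is in the conditioning set.
{SchoolQuality} does not satisfy the backdoor criterion.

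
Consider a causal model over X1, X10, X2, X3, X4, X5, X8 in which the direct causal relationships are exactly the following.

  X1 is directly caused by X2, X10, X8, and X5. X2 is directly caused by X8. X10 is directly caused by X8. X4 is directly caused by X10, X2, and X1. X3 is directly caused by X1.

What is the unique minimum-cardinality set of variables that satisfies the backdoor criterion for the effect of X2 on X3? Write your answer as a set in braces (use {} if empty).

Variables eligible for adjustment (non-descendants of X2, excluding X2 and X3): {X10, X5, X8}.
Backdoor paths from X2 to X3:
  P1: X2 <- X8 -> X10 -> X1 -> X3
  P2: X2 <- X8 -> X10 -> X4 <- X1 -> X3
  P3: X2 <- X8 -> X1 -> X3
The empty set is not sufficient: P1 (X2 <- X8 -> X10 -> X1 -> X3) has no collider blocking it and no conditioned non-collider, so it is open.
Try {X8}:
  P1: blocked at fork node X8 ∈ conditioning set.
  P2: blocked at fork node X8 ∈ conditioning set.
  P3: blocked at fork node X8 ∈ conditioning set.
{X8} contains no descendant of X2 and blocks every backdoor path.
No other singleton works — e.g. {X10} leaves P3 open — so {X8} is the unique smallest valid adjustment set.

{X8}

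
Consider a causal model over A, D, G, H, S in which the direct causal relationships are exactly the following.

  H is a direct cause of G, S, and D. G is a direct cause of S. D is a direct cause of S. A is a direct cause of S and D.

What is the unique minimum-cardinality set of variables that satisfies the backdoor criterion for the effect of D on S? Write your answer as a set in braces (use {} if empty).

{A, H}

Variables eligible for adjustment (non-descendants of D, excluding D and S): {A, G, H}.
Backdoor paths from D to S:
  P1: D <- H -> G -> S
  P2: D <- H -> S
  P3: D <- A -> S
The empty set is not sufficient: P1 (D <- H -> G -> S) has no collider blocking it and no conditioned non-collider, so it is open.
Try {A, H}:
  P1: blocked at fork node H ∈ conditioning set.
  P2: blocked at fork node H ∈ conditioning set.
  P3: blocked at fork node A ∈ conditioning set.
{A, H} contains no descendant of D and blocks every backdoor path.
Every element of {A, H} is needed (dropping A leaves P3 open; dropping H leaves P1 open), so no proper subset is valid.
Among all size-2 subsets of the eligible variables, only {A, H} blocks every backdoor path, so it is the unique smallest valid adjustment set.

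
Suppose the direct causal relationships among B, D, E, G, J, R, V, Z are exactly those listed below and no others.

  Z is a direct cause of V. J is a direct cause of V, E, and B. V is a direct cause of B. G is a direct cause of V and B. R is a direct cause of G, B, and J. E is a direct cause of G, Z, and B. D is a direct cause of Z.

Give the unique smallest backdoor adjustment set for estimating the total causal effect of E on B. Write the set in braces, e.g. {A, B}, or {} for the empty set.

Variables eligible for adjustment (non-descendants of E, excluding E and B): {D, J, R}.
Backdoor paths from E to B:
  P1: E <- J <- R -> G -> V -> B
  P2: E <- J <- R -> G -> B
  P3: E <- J <- R -> B
  P4: E <- J -> V <- G <- R -> B
  P5: E <- J -> V <- G -> B
  P6: E <- J -> V -> B
  P7: E <- J -> B
The empty set is not sufficient: P1 (E <- J <- R -> G -> V -> B) has no collider blocking it and no conditioned non-collider, so it is open.
Try {J}:
  P1: blocked at chain node J ∈ conditioning set.
  P2: blocked at chain node J ∈ conditioning set.
  P3: blocked at chain node J ∈ conditioning set.
  P4: blocked at fork node J ∈ conditioning set.
  P5: blocked at fork node J ∈ conditioning set.
  P6: blocked at fork node J ∈ conditioning set.
  P7: blocked at fork node J ∈ conditioning set.
{J} contains no descendant of E and blocks every backdoor path.
No other singleton works — e.g. {D} leaves P1 open — so {J} is the unique smallest valid adjustment set.

{J}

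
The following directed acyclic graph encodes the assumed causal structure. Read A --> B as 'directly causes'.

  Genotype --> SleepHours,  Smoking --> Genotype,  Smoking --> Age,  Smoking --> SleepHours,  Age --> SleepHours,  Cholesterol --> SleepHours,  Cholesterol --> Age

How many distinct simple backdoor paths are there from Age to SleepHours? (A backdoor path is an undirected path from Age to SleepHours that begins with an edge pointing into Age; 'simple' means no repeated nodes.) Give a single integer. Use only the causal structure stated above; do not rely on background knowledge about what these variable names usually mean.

3

A backdoor path from Age to SleepHours is any simple undirected path whose first edge points into Age (i.e. leaves Age via a parent).
Parents of Age: {Cholesterol, Smoking}.
Enumerating:
  P1: Age <- Smoking -> Genotype -> SleepHours
  P2: Age <- Smoking -> SleepHours
  P3: Age <- Cholesterol -> SleepHours
That exhausts the simple backdoor paths. Count: 3.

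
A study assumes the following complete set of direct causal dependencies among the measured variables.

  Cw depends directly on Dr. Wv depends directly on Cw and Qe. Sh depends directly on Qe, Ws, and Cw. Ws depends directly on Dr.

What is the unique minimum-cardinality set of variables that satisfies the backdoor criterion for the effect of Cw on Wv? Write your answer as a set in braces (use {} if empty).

Variables eligible for adjustment (non-descendants of Cw, excluding Cw and Wv): {Dr, Qe, Ws}.
Backdoor paths from Cw to Wv:
  P1: Cw <- Dr -> Ws -> Sh <- Qe -> Wv
Each backdoor path contains an unconditioned collider, so every path is already blocked with the empty conditioning set:
  P1: blocked at collider Sh (neither it nor any descendant is in the conditioning set).
The empty set is therefore the unique smallest valid set.

{}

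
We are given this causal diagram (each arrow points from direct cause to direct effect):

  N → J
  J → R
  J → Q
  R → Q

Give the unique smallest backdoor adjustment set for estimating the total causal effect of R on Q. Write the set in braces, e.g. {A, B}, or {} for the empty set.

Variables eligible for adjustment (non-descendants of R, excluding R and Q): {J, N}.
Backdoor paths from R to Q:
  P1: R <- J -> Q
The empty set is not sufficient: P1 (R <- J -> Q) has no collider blocking it and no conditioned non-collider, so it is open.
Try {J}:
  P1: blocked at fork node J ∈ conditioning set.
{J} contains no descendant of R and blocks every backdoor path.
No other singleton works — e.g. {N} leaves P1 open — so {J} is the unique smallest valid adjustment set.

{J}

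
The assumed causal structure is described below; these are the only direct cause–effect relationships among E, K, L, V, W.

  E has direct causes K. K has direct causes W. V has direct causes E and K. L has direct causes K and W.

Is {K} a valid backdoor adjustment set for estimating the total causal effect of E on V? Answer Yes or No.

Yes

Backdoor paths from E to V (paths whose first edge points into E):
  P1: E <- K -> V
Condition 1 (no descendant of E in the set): holds — descendants of E are {V}; none are in {K}.
Condition 2 (every backdoor path blocked by {K}):
  P1: blocked at fork node K ∈ conditioning set.
{K} satisfies the backdoor criterion.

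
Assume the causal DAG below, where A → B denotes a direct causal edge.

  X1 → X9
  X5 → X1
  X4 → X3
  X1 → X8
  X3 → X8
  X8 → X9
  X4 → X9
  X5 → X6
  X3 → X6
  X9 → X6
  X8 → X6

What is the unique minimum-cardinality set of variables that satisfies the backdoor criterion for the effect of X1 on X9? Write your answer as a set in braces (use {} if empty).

{}

Variables eligible for adjustment (non-descendants of X1, excluding X1 and X9): {X3, X4, X5}.
Backdoor paths from X1 to X9:
  P1: X1 <- X5 -> X6 <- X3 <- X4 -> X9
  P2: X1 <- X5 -> X6 <- X3 -> X8 -> X9
  P3: X1 <- X5 -> X6 <- X8 <- X3 <- X4 -> X9
  P4: X1 <- X5 -> X6 <- X8 -> X9
  P5: X1 <- X5 -> X6 <- X9
Each backdoor path contains an unconditioned collider, so every path is already blocked with the empty conditioning set:
  P1: blocked at collider X6 (neither it nor any descendant is in the conditioning set).
  P2: blocked at collider X6 (neither it nor any descendant is in the conditioning set).
  P3: blocked at collider X6 (neither it nor any descendant is in the conditioning set).
  P4: blocked at collider X6 (neither it nor any descendant is in the conditioning set).
  P5: blocked at collider X6 (neither it nor any descendant is in the conditioning set).
The empty set is therefore the unique smallest valid set.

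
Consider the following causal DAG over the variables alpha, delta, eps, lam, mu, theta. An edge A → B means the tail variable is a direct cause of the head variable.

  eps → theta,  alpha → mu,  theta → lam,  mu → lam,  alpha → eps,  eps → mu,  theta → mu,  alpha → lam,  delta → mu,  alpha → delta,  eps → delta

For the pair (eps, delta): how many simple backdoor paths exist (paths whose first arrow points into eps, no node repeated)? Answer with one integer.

4

A backdoor path from eps to delta is any simple undirected path whose first edge points into eps (i.e. leaves eps via a parent).
Parents of eps: {alpha}.
Enumerating:
  P1: eps <- alpha -> delta
  P2: eps <- alpha -> mu <- delta
  P3: eps <- alpha -> lam <- theta -> mu <- delta
  P4: eps <- alpha -> lam <- mu <- delta
That exhausts the simple backdoor paths. Count: 4.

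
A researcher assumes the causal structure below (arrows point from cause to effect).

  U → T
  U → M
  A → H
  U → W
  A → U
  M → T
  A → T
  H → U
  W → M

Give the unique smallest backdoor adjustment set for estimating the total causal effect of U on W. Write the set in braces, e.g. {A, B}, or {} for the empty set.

{}

Variables eligible for adjustment (non-descendants of U, excluding U and W): {A, H}.
Backdoor paths from U to W:
  P1: U <- A -> T <- M <- W
  P2: U <- H <- A -> T <- M <- W
Each backdoor path contains an unconditioned collider, so every path is already blocked with the empty conditioning set:
  P1: blocked at collider T (neither it nor any descendant is in the conditioning set).
  P2: blocked at collider T (neither it nor any descendant is in the conditioning set).
The empty set is therefore the unique smallest valid set.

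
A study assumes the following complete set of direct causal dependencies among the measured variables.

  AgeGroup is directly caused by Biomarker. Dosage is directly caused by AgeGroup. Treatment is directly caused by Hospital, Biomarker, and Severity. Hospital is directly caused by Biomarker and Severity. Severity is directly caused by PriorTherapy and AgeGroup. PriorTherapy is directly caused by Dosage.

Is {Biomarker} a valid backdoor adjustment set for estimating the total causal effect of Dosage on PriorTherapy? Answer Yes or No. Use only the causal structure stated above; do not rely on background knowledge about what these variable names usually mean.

Yes

Backdoor paths from Dosage to PriorTherapy (paths whose first edge points into Dosage):
  P1: Dosage <- AgeGroup <- Biomarker -> Hospital <- Severity <- PriorTherapy
  P2: Dosage <- AgeGroup <- Biomarker -> Hospital -> Treatment <- Severity <- PriorTherapy
  P3: Dosage <- AgeGroup <- Biomarker -> Treatment <- Severity <- PriorTherapy
  P4: Dosage <- AgeGroup <- Biomarker -> Treatment <- Hospital <- Severity <- PriorTherapy
  P5: Dosage <- AgeGroup -> Severity <- PriorTherapy
Condition 1 (no descendant of Dosage in the set): holds — descendants of Dosage are {Hospital, PriorTherapy, Severity, Treatment}; none are in {Biomarker}.
Condition 2 (every backdoor path blocked by {Biomarker}):
  P1: blocked at fork node Biomarker ∈ conditioning set.
  P2: blocked at fork node Biomarker ∈ conditioning set.
  P3: blocked at fork node Biomarker ∈ conditioning set.
  P4: blocked at fork node Biomarker ∈ conditioning set.
  P5: blocked at collider Severity (neither it nor any descendant is in the conditioning set).
{Biomarker} satisfies the backdoor criterion.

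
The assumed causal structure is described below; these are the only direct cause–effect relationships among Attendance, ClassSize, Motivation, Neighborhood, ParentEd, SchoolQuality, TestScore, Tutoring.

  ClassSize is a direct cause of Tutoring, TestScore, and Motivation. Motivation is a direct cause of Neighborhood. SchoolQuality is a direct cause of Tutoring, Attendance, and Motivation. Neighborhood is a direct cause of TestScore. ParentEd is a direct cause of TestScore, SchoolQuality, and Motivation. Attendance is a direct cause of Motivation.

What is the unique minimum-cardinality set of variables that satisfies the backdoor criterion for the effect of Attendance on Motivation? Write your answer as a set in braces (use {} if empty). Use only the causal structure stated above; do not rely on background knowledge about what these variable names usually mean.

Variables eligible for adjustment (non-descendants of Attendance, excluding Attendance and Motivation): {ClassSize, ParentEd, SchoolQuality, Tutoring}.
Backdoor paths from Attendance to Motivation:
  P1: Attendance <- SchoolQuality <- ParentEd -> Motivation
  P2: Attendance <- SchoolQuality <- ParentEd -> TestScore <- ClassSize -> Motivation
  P3: Attendance <- SchoolQuality <- ParentEd -> TestScore <- Neighborhood <- Motivation
  P4: Attendance <- SchoolQuality -> Motivation
  P5: Attendance <- SchoolQuality -> Tutoring <- ClassSize -> Motivation
  P6: Attendance <- SchoolQuality -> Tutoring <- ClassSize -> TestScore <- ParentEd -> Motivation
  P7: Attendance <- SchoolQuality -> Tutoring <- ClassSize -> TestScore <- Neighborhood <- Motivation
The empty set is not sufficient: P1 (Attendance <- SchoolQuality <- ParentEd -> Motivation) has no collider blocking it and no conditioned non-collider, so it is open.
Try {SchoolQuality}:
  P1: blocked at chain node SchoolQuality ∈ conditioning set.
  P2: blocked at chain node SchoolQuality ∈ conditioning set.
  P3: blocked at chain node SchoolQuality ∈ conditioning set.
  P4: blocked at fork node SchoolQuality ∈ conditioning set.
  P5: blocked at fork node SchoolQuality ∈ conditioning set.
  P6: blocked at fork node SchoolQuality ∈ conditioning set.
  P7: blocked at fork node SchoolQuality ∈ conditioning set.
{SchoolQuality} contains no descendant of Attendance and blocks every backdoor path.
No other singleton works — e.g. {ParentEd} leaves P4 open — so {SchoolQuality} is the unique smallest valid adjustment set.

{SchoolQuality}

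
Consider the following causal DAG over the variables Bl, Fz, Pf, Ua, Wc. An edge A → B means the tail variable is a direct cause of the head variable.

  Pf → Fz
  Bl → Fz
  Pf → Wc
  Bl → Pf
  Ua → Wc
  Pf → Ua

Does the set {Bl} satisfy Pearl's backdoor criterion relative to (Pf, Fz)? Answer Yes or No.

Yes

Backdoor paths from Pf to Fz (paths whose first edge points into Pf):
  P1: Pf <- Bl -> Fz
Condition 1 (no descendant of Pf in the set): holds — descendants of Pf are {Fz, Ua, Wc}; none are in {Bl}.
Condition 2 (every backdoor path blocked by {Bl}):
  P1: blocked at fork node Bl ∈ conditioning set.
{Bl} satisfies the backdoor criterion.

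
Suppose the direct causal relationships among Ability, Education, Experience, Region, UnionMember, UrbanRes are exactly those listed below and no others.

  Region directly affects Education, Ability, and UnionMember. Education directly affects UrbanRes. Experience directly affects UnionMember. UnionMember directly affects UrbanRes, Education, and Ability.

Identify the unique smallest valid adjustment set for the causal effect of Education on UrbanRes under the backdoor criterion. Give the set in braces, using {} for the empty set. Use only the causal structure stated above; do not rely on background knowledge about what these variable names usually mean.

{UnionMember}

Variables eligible for adjustment (non-descendants of Education, excluding Education and UrbanRes): {Ability, Experience, Region, UnionMember}.
Backdoor paths from Education to UrbanRes:
  P1: Education <- Region -> UnionMember -> UrbanRes
  P2: Education <- Region -> Ability <- UnionMember -> UrbanRes
  P3: Education <- UnionMember -> UrbanRes
The empty set is not sufficient: P1 (Education <- Region -> UnionMember -> UrbanRes) has no collider blocking it and no conditioned non-collider, so it is open.
Try {UnionMember}:
  P1: blocked at chain node UnionMember ∈ conditioning set.
  P2: blocked at collider Ability (neither it nor any descendant is in the conditioning set).
  P3: blocked at fork node UnionMember ∈ conditioning set.
{UnionMember} contains no descendant of Education and blocks every backdoor path.
No other singleton works — e.g. {Region} leaves P3 open — so {UnionMember} is the unique smallest valid adjustment set.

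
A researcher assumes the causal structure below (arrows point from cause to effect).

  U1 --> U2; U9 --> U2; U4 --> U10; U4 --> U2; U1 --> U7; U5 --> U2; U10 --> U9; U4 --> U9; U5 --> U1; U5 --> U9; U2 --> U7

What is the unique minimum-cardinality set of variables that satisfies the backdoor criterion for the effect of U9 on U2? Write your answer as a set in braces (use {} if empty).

Variables eligible for adjustment (non-descendants of U9, excluding U9 and U2): {U1, U10, U4, U5}.
Backdoor paths from U9 to U2:
  P1: U9 <- U4 -> U2
  P2: U9 <- U5 -> U1 -> U2
  P3: U9 <- U5 -> U1 -> U7 <- U2
  P4: U9 <- U5 -> U2
  P5: U9 <- U10 <- U4 -> U2
The empty set is not sufficient: P1 (U9 <- U4 -> U2) has no collider blocking it and no conditioned non-collider, so it is open.
Try {U4, U5}:
  P1: blocked at fork node U4 ∈ conditioning set.
  P2: blocked at fork node U5 ∈ conditioning set.
  P3: blocked at fork node U5 ∈ conditioning set.
  P4: blocked at fork node U5 ∈ conditioning set.
  P5: blocked at fork node U4 ∈ conditioning set.
{U4, U5} contains no descendant of U9 and blocks every backdoor path.
Every element of {U4, U5} is needed (dropping U4 leaves P1 open; dropping U5 leaves P2 open), so no proper subset is valid.
Among all size-2 subsets of the eligible variables, only {U4, U5} blocks every backdoor path, so it is the unique smallest valid adjustment set.

{U4, U5}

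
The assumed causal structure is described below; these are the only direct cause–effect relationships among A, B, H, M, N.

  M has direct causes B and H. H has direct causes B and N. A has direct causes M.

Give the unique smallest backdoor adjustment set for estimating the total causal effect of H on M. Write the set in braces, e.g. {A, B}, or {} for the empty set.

Variables eligible for adjustment (non-descendants of H, excluding H and M): {B, N}.
Backdoor paths from H to M:
  P1: H <- B -> M
The empty set is not sufficient: P1 (H <- B -> M) has no collider blocking it and no conditioned non-collider, so it is open.
Try {B}:
  P1: blocked at fork node B ∈ conditioning set.
{B} contains no descendant of H and blocks every backdoor path.
No other singleton works — e.g. {N} leaves P1 open — so {B} is the unique smallest valid adjustment set.

{B}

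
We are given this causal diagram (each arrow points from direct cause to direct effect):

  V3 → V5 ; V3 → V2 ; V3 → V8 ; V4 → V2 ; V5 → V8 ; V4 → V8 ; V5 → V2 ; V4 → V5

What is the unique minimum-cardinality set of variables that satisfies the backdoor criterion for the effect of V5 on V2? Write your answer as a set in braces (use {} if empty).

{V3, V4}

Variables eligible for adjustment (non-descendants of V5, excluding V5 and V2): {V3, V4}.
Backdoor paths from V5 to V2:
  P1: V5 <- V3 -> V2
  P2: V5 <- V3 -> V8 <- V4 -> V2
  P3: V5 <- V4 -> V2
  P4: V5 <- V4 -> V8 <- V3 -> V2
The empty set is not sufficient: P1 (V5 <- V3 -> V2) has no collider blocking it and no conditioned non-collider, so it is open.
Try {V3, V4}:
  P1: blocked at fork node V3 ∈ conditioning set.
  P2: blocked at fork node V3 ∈ conditioning set.
  P3: blocked at fork node V4 ∈ conditioning set.
  P4: blocked at fork node V4 ∈ conditioning set.
{V3, V4} contains no descendant of V5 and blocks every backdoor path.
Every element of {V3, V4} is needed (dropping V3 leaves P1 open; dropping V4 leaves P3 open), so no proper subset is valid.
Among all size-2 subsets of the eligible variables, only {V3, V4} blocks every backdoor path, so it is the unique smallest valid adjustment set.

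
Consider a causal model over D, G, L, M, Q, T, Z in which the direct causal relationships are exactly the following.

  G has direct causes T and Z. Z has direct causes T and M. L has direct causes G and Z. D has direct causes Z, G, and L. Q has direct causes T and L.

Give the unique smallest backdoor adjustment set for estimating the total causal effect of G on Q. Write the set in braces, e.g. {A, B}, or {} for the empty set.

{T, Z}

Variables eligible for adjustment (non-descendants of G, excluding G and Q): {M, T, Z}.
Backdoor paths from G to Q:
  P1: G <- T -> Z -> L -> Q
  P2: G <- T -> Z -> D <- L -> Q
  P3: G <- T -> Q
  P4: G <- Z <- T -> Q
  P5: G <- Z -> L -> Q
  P6: G <- Z -> D <- L -> Q
The empty set is not sufficient: P1 (G <- T -> Z -> L -> Q) has no collider blocking it and no conditioned non-collider, so it is open.
Try {T, Z}:
  P1: blocked at fork node T ∈ conditioning set.
  P2: blocked at fork node T ∈ conditioning set.
  P3: blocked at fork node T ∈ conditioning set.
  P4: blocked at chain node Z ∈ conditioning set.
  P5: blocked at fork node Z ∈ conditioning set.
  P6: blocked at fork node Z ∈ conditioning set.
{T, Z} contains no descendant of G and blocks every backdoor path.
Every element of {T, Z} is needed (dropping T leaves P3 open; dropping Z leaves P5 open), so no proper subset is valid.
Among all size-2 subsets of the eligible variables, only {T, Z} blocks every backdoor path, so it is the unique smallest valid adjustment set.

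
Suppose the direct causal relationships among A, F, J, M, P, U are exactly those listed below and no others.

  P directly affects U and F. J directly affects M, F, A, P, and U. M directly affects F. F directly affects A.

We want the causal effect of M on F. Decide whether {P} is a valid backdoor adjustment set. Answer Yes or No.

Backdoor paths from M to F (paths whose first edge points into M):
  P1: M <- J -> P -> F
  P2: M <- J -> F
  P3: M <- J -> A <- F
  P4: M <- J -> U <- P -> F
Condition 1 (no descendant of M in the set): holds — descendants of M are {A, F}; none are in {P}.
Condition 2 (every backdoor path blocked by {P}):
  P1: blocked at chain node P ∈ conditioning set.
  P2: open — no interior node is in the conditioning set.
  P3: blocked at collider A (neither it nor any descendant is in the conditioning set).
  P4: blocked at collider U (neither it nor any descendant is in the conditioning set).
{P} does not satisfy the backdoor criterion.

No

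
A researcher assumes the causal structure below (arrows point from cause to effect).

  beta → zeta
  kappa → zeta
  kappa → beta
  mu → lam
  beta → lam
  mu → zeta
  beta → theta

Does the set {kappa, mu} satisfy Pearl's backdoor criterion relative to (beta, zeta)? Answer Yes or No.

Backdoor paths from beta to zeta (paths whose first edge points into beta):
  P1: beta <- kappa -> zeta
Condition 1 (no descendant of beta in the set): holds — descendants of beta are {lam, theta, zeta}; none are in {kappa, mu}.
Condition 2 (every backdoor path blocked by {kappa, mu}):
  P1: blocked at fork node kappa ∈ conditioning set.
{kappa, mu} satisfies the backdoor criterion.

Yes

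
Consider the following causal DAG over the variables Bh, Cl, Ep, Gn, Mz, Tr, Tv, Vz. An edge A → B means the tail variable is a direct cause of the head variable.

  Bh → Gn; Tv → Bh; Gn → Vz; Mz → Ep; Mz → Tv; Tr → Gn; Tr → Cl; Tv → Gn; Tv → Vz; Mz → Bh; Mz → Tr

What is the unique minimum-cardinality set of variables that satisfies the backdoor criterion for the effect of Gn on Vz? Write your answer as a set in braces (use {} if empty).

{Tv}

Variables eligible for adjustment (non-descendants of Gn, excluding Gn and Vz): {Bh, Cl, Ep, Mz, Tr, Tv}.
Backdoor paths from Gn to Vz:
  P1: Gn <- Tr <- Mz -> Tv -> Vz
  P2: Gn <- Tr <- Mz -> Bh <- Tv -> Vz
  P3: Gn <- Tv -> Vz
  P4: Gn <- Bh <- Mz -> Tv -> Vz
  P5: Gn <- Bh <- Tv -> Vz
The empty set is not sufficient: P1 (Gn <- Tr <- Mz -> Tv -> Vz) has no collider blocking it and no conditioned non-collider, so it is open.
Try {Tv}:
  P1: blocked at chain node Tv ∈ conditioning set.
  P2: blocked at collider Bh (neither it nor any descendant is in the conditioning set).
  P3: blocked at fork node Tv ∈ conditioning set.
  P4: blocked at chain node Tv ∈ conditioning set.
  P5: blocked at fork node Tv ∈ conditioning set.
{Tv} contains no descendant of Gn and blocks every backdoor path.
No other singleton works — e.g. {Mz} leaves P3 open — so {Tv} is the unique smallest valid adjustment set.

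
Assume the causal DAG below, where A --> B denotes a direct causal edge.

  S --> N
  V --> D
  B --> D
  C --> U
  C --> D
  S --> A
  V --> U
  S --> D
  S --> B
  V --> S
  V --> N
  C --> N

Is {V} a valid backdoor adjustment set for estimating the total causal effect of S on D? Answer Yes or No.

Backdoor paths from S to D (paths whose first edge points into S):
  P1: S <- V -> N <- C -> D
  P2: S <- V -> D
  P3: S <- V -> U <- C -> D
Condition 1 (no descendant of S in the set): holds — descendants of S are {A, B, D, N}; none are in {V}.
Condition 2 (every backdoor path blocked by {V}):
  P1: blocked at fork node V ∈ conditioning set.
  P2: blocked at fork node V ∈ conditioning set.
  P3: blocked at fork node V ∈ conditioning set.
{V} satisfies the backdoor criterion.

Yes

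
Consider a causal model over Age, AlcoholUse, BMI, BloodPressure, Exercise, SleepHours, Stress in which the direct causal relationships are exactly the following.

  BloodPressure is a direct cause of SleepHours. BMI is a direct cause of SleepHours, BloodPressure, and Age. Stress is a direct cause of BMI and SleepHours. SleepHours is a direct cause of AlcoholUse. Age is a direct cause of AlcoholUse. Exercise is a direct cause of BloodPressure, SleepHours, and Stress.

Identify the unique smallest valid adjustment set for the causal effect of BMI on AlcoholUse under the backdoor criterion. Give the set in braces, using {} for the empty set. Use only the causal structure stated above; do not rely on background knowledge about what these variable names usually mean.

Variables eligible for adjustment (non-descendants of BMI, excluding BMI and AlcoholUse): {Exercise, Stress}.
Backdoor paths from BMI to AlcoholUse:
  P1: BMI <- Stress <- Exercise -> BloodPressure -> SleepHours -> AlcoholUse
  P2: BMI <- Stress <- Exercise -> SleepHours -> AlcoholUse
  P3: BMI <- Stress -> SleepHours -> AlcoholUse
The empty set is not sufficient: P1 (BMI <- Stress <- Exercise -> BloodPressure -> SleepHours -> AlcoholUse) has no collider blocking it and no conditioned non-collider, so it is open.
Try {Stress}:
  P1: blocked at chain node Stress ∈ conditioning set.
  P2: blocked at chain node Stress ∈ conditioning set.
  P3: blocked at fork node Stress ∈ conditioning set.
{Stress} contains no descendant of BMI and blocks every backdoor path.
No other singleton works — e.g. {Exercise} leaves P3 open — so {Stress} is the unique smallest valid adjustment set.

{Stress}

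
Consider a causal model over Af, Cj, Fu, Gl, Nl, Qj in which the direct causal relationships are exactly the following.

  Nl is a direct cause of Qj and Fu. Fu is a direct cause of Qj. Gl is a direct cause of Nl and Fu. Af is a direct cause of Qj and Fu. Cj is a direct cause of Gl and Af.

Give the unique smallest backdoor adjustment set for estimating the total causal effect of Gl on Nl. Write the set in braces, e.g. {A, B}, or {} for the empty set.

{}

Variables eligible for adjustment (non-descendants of Gl, excluding Gl and Nl): {Af, Cj}.
Backdoor paths from Gl to Nl:
  P1: Gl <- Cj -> Af -> Fu <- Nl
  P2: Gl <- Cj -> Af -> Fu -> Qj <- Nl
  P3: Gl <- Cj -> Af -> Qj <- Nl
  P4: Gl <- Cj -> Af -> Qj <- Fu <- Nl
Each backdoor path contains an unconditioned collider, so every path is already blocked with the empty conditioning set:
  P1: blocked at collider Fu (neither it nor any descendant is in the conditioning set).
  P2: blocked at collider Qj (neither it nor any descendant is in the conditioning set).
  P3: blocked at collider Qj (neither it nor any descendant is in the conditioning set).
  P4: blocked at collider Qj (neither it nor any descendant is in the conditioning set).
The empty set is therefore the unique smallest valid set.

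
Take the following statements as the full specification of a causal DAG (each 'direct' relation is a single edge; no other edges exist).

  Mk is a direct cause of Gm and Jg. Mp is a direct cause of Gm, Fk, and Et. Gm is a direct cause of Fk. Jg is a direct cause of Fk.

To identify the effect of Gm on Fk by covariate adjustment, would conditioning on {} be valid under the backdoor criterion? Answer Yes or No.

Backdoor paths from Gm to Fk (paths whose first edge points into Gm):
  P1: Gm <- Mk -> Jg -> Fk
  P2: Gm <- Mp -> Fk
Condition 1 (no descendant of Gm in the set): holds — descendants of Gm are {Fk}; none are in {}.
Condition 2 (every backdoor path blocked by {}):
  P1: open — no interior node is in the conditioning set.
  P2: open — no interior node is in the conditioning set.
{} does not satisfy the backdoor criterion.

No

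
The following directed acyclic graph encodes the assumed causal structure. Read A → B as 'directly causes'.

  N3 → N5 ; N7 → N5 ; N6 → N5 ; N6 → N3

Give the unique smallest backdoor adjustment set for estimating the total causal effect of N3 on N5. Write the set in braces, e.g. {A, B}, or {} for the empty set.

{N6}

Variables eligible for adjustment (non-descendants of N3, excluding N3 and N5): {N6, N7}.
Backdoor paths from N3 to N5:
  P1: N3 <- N6 -> N5
The empty set is not sufficient: P1 (N3 <- N6 -> N5) has no collider blocking it and no conditioned non-collider, so it is open.
Try {N6}:
  P1: blocked at fork node N6 ∈ conditioning set.
{N6} contains no descendant of N3 and blocks every backdoor path.
No other singleton works — e.g. {N7} leaves P1 open — so {N6} is the unique smallest valid adjustment set.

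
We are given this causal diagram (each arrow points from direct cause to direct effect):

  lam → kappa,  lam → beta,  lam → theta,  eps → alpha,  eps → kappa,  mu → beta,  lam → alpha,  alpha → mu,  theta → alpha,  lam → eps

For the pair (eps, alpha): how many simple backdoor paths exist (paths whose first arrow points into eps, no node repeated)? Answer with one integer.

A backdoor path from eps to alpha is any simple undirected path whose first edge points into eps (i.e. leaves eps via a parent).
Parents of eps: {lam}.
Enumerating:
  P1: eps <- lam -> theta -> alpha
  P2: eps <- lam -> alpha
  P3: eps <- lam -> beta <- mu <- alpha
That exhausts the simple backdoor paths. Count: 3.

3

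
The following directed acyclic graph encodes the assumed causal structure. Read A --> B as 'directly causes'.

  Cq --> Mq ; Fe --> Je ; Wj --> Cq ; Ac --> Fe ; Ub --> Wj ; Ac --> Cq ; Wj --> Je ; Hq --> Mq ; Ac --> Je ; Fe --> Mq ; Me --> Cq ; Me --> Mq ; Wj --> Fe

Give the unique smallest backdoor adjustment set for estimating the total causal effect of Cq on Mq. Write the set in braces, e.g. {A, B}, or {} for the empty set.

Variables eligible for adjustment (non-descendants of Cq, excluding Cq and Mq): {Ac, Fe, Hq, Je, Me, Ub, Wj}.
Backdoor paths from Cq to Mq:
  P1: Cq <- Me -> Mq
  P2: Cq <- Ac -> Fe -> Mq
  P3: Cq <- Ac -> Je <- Wj -> Fe -> Mq
  P4: Cq <- Ac -> Je <- Fe -> Mq
  P5: Cq <- Wj -> Fe -> Mq
  P6: Cq <- Wj -> Je <- Ac -> Fe -> Mq
  P7: Cq <- Wj -> Je <- Fe -> Mq
The empty set is not sufficient: P1 (Cq <- Me -> Mq) has no collider blocking it and no conditioned non-collider, so it is open.
Try {Fe, Me}:
  P1: blocked at fork node Me ∈ conditioning set.
  P2: blocked at chain node Fe ∈ conditioning set.
  P3: blocked at collider Je (neither it nor any descendant is in the conditioning set).
  P4: blocked at collider Je (neither it nor any descendant is in the conditioning set).
  P5: blocked at chain node Fe ∈ conditioning set.
  P6: blocked at collider Je (neither it nor any descendant is in the conditioning set).
  P7: blocked at collider Je (neither it nor any descendant is in the conditioning set).
{Fe, Me} contains no descendant of Cq and blocks every backdoor path.
Every element of {Fe, Me} is needed (dropping Fe leaves P2 open; dropping Me leaves P1 open), so no proper subset is valid.
Among all size-2 subsets of the eligible variables, only {Fe, Me} blocks every backdoor path, so it is the unique smallest valid adjustment set.

{Fe, Me}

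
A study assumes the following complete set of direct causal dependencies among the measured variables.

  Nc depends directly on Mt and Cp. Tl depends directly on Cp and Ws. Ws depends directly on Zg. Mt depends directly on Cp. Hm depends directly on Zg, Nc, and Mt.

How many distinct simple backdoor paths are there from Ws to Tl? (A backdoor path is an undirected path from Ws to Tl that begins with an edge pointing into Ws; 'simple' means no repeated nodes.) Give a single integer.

4

A backdoor path from Ws to Tl is any simple undirected path whose first edge points into Ws (i.e. leaves Ws via a parent).
Parents of Ws: {Zg}.
Enumerating:
  P1: Ws <- Zg -> Hm <- Mt <- Cp -> Tl
  P2: Ws <- Zg -> Hm <- Mt -> Nc <- Cp -> Tl
  P3: Ws <- Zg -> Hm <- Nc <- Cp -> Tl
  P4: Ws <- Zg -> Hm <- Nc <- Mt <- Cp -> Tl
That exhausts the simple backdoor paths. Count: 4.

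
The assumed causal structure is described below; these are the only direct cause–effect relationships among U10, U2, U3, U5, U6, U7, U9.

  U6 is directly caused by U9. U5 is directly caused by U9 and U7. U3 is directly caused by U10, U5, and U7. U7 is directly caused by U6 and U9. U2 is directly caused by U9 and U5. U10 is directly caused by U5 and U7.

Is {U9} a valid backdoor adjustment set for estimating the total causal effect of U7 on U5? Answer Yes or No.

Yes

Backdoor paths from U7 to U5 (paths whose first edge points into U7):
  P1: U7 <- U9 -> U5
  P2: U7 <- U9 -> U2 <- U5
  P3: U7 <- U6 <- U9 -> U5
  P4: U7 <- U6 <- U9 -> U2 <- U5
Condition 1 (no descendant of U7 in the set): holds — descendants of U7 are {U10, U2, U3, U5}; none are in {U9}.
Condition 2 (every backdoor path blocked by {U9}):
  P1: blocked at fork node U9 ∈ conditioning set.
  P2: blocked at fork node U9 ∈ conditioning set.
  P3: blocked at fork node U9 ∈ conditioning set.
  P4: blocked at fork node U9 ∈ conditioning set.
{U9} satisfies the backdoor criterion.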